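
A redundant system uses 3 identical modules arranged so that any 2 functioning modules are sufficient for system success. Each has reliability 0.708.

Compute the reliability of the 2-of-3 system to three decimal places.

R = Σ_{i=2}^{3} C(3,i) p^i (1−p)^{3−i} with p = 0.708
C(3,2)·0.708^2·0.292^1 = 0.43911
C(3,3)·0.708^3·0.292^0 = 0.35489
Sum = 0.794

0.794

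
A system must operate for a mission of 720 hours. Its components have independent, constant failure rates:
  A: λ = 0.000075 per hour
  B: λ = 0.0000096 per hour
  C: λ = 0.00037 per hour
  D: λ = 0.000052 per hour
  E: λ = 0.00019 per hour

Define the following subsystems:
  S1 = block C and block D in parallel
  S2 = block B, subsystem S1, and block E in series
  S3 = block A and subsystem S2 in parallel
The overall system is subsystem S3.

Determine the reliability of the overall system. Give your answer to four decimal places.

0.9926

R(A) = exp(−0.000075 × 720) = 0.947432
R(B) = exp(−0.0000096 × 720) = 0.993112
R(C) = exp(−0.00037 × 720) = 0.766133
R(D) = exp(−0.000052 × 720) = 0.963252
R(E) = exp(−0.00019 × 720) = 0.872145
Parallel (C and D): 1 − (1 − 0.766133)(1 − 0.963252) = 0.991406
Series (B, [0.991406], and E): 0.993112 × 0.991406 × 0.872145 = 0.858694
Parallel (A and [0.858694]): 1 − (1 − 0.947432)(1 − 0.858694) = 0.9926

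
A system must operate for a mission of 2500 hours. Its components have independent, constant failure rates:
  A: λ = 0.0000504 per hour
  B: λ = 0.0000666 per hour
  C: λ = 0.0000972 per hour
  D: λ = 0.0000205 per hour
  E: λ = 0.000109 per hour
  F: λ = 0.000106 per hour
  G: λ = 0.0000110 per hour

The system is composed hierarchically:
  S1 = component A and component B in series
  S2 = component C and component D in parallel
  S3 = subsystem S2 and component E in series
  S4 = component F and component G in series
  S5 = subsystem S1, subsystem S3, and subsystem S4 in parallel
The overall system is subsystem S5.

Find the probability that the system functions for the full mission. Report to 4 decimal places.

R(A) = exp(−0.0000504 × 2500) = 0.881615
R(B) = exp(−0.0000666 × 2500) = 0.846623
R(C) = exp(−0.0000972 × 2500) = 0.784272
R(D) = exp(−0.0000205 × 2500) = 0.950041
R(E) = exp(−0.000109 × 2500) = 0.761473
R(F) = exp(−0.000106 × 2500) = 0.767206
R(G) = exp(−0.0000110 × 2500) = 0.972875
Series (A and B): 0.881615 × 0.846623 = 0.746396
Parallel (C and D): 1 − (1 − 0.784272)(1 − 0.950041) = 0.989222
Series ([0.989222] and E): 0.989222 × 0.761473 = 0.753266
Series (F and G): 0.767206 × 0.972875 = 0.746396
Parallel ([0.746396], [0.753266], and [0.746396]): 1 − (1 − 0.746396)(1 − 0.753266)(1 − 0.746396) = 0.9841

0.9841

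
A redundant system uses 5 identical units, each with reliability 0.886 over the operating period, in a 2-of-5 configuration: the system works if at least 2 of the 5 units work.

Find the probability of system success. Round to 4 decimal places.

R = Σ_{i=2}^{5} C(5,i) p^i (1−p)^{5−i} with p = 0.886
C(5,2)·0.886^2·0.114^3 = 0.011630
C(5,3)·0.886^3·0.114^2 = 0.090388
C(5,4)·0.886^4·0.114^1 = 0.351245
C(5,5)·0.886^5·0.114^0 = 0.545970
Sum = 0.9992

0.9992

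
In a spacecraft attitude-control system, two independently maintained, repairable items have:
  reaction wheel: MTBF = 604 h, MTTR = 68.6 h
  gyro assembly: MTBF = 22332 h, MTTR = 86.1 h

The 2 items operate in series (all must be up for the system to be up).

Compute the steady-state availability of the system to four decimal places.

0.8946

A(reaction wheel) = MTBF/(MTBF+MTTR) = 604/(604+68.6) = 0.898008
A(gyro assembly) = MTBF/(MTBF+MTTR) = 22332/(22332+86.1) = 0.996159
Series availability: 0.898008 × 0.996159 = 0.8946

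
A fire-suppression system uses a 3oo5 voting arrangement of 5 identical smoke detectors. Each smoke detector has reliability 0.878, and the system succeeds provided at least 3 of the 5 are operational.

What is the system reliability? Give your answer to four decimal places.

0.9850

R = Σ_{i=3}^{5} C(5,i) p^i (1−p)^{5−i} with p = 0.878
C(5,3)·0.878^3·0.122^2 = 0.100740
C(5,4)·0.878^4·0.122^1 = 0.362500
C(5,5)·0.878^5·0.122^0 = 0.521762
Sum = 0.9850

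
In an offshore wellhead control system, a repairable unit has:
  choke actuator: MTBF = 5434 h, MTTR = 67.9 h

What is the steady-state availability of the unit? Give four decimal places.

0.9877

A(choke actuator) = MTBF/(MTBF+MTTR) = 5434/(5434+67.9) = 0.9877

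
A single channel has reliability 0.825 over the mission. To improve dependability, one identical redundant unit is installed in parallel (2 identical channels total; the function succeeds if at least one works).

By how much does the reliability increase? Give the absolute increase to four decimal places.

0.1444

R_before = 0.825
R_after = 1 − (1 − 0.825)^2 = 0.9694
ΔR = 0.9694 − 0.825 = 0.1444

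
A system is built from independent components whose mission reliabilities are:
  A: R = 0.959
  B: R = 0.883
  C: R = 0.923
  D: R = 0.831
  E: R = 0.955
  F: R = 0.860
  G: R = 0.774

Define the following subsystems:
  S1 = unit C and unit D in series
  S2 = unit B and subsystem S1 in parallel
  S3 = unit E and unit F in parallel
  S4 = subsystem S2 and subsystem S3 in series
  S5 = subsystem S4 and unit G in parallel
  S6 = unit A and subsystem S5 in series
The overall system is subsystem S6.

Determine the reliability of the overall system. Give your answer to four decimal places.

0.9518

Series (C and D): 0.923000 × 0.831000 = 0.767013
Parallel (B and [0.767013]): 1 − (1 − 0.883000)(1 − 0.767013) = 0.972741
Parallel (E and F): 1 − (1 − 0.955000)(1 − 0.860000) = 0.993700
Series ([0.972741] and [0.993700]): 0.972741 × 0.993700 = 0.966613
Parallel ([0.966613] and G): 1 − (1 − 0.966613)(1 − 0.774000) = 0.992455
Series (A and [0.992455]): 0.959000 × 0.992455 = 0.9518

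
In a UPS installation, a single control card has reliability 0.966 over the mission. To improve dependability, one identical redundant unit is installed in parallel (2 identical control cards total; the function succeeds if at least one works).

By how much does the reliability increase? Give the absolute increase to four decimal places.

R_before = 0.966
R_after = 1 − (1 − 0.966)^2 = 0.9988
ΔR = 0.9988 − 0.966 = 0.0328

0.0328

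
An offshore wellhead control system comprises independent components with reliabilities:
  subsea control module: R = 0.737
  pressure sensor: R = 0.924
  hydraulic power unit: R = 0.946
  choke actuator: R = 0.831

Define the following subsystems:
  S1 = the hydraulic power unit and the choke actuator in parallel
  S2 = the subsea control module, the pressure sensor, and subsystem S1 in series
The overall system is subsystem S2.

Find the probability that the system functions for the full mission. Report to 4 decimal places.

Parallel (hydraulic power unit and choke actuator): 1 − (1 − 0.946000)(1 − 0.831000) = 0.990874
Series (subsea control module, pressure sensor, and [0.990874]): 0.737000 × 0.924000 × 0.990874 = 0.6748

0.6748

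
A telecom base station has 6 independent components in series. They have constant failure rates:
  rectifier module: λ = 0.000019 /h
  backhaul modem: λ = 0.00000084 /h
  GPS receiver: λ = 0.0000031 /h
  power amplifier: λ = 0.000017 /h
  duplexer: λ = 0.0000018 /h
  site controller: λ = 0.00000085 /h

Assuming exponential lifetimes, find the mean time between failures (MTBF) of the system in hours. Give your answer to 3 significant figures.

23500

Series of exponential components: λ_sys = Σ λ_i
λ_sys = 0.000019 + 0.00000084 + 0.0000031 + 0.000017 + 0.0000018 + 0.00000085 = 4.2590e-05 /h
MTBF = 1 / λ_sys = 23500 h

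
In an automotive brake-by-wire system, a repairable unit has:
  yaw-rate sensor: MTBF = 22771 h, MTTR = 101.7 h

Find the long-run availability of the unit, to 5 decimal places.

0.99555

A(yaw-rate sensor) = MTBF/(MTBF+MTTR) = 22771/(22771+101.7) = 0.99555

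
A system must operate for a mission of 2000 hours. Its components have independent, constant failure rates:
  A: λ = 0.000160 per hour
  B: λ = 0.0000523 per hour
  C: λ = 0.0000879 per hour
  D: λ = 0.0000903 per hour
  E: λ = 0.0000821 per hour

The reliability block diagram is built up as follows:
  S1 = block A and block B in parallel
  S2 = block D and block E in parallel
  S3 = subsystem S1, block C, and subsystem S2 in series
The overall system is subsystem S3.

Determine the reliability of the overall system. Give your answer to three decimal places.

R(A) = exp(−0.000160 × 2000) = 0.72615
R(B) = exp(−0.0000523 × 2000) = 0.90068
R(C) = exp(−0.0000879 × 2000) = 0.83879
R(D) = exp(−0.0000903 × 2000) = 0.83477
R(E) = exp(−0.0000821 × 2000) = 0.84857
Parallel (A and B): 1 − (1 − 0.72615)(1 − 0.90068) = 0.97280
Parallel (D and E): 1 − (1 − 0.83477)(1 − 0.84857) = 0.97498
Series ([0.97280], C, and [0.97498]): 0.97280 × 0.83879 × 0.97498 = 0.796

0.796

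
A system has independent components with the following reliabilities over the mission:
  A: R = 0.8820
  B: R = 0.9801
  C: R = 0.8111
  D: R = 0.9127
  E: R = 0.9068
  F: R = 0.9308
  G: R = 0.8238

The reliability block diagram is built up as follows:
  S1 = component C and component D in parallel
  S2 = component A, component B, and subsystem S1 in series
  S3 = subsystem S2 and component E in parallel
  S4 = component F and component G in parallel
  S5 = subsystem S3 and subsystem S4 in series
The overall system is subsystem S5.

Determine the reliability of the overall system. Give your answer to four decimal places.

0.9740

Parallel (C and D): 1 − (1 − 0.811100)(1 − 0.912700) = 0.983509
Series (A, B, and [0.983509]): 0.882000 × 0.980100 × 0.983509 = 0.850193
Parallel ([0.850193] and E): 1 − (1 − 0.850193)(1 − 0.906800) = 0.986038
Parallel (F and G): 1 − (1 − 0.930800)(1 − 0.823800) = 0.987807
Series ([0.986038] and [0.987807]): 0.986038 × 0.987807 = 0.9740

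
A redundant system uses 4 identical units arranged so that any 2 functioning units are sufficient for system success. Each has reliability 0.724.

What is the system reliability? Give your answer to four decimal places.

R = Σ_{i=2}^{4} C(4,i) p^i (1−p)^{4−i} with p = 0.724
C(4,2)·0.724^2·0.276^2 = 0.239578
C(4,3)·0.724^3·0.276^1 = 0.418972
C(4,4)·0.724^4·0.276^0 = 0.274760
Sum = 0.9333

0.9333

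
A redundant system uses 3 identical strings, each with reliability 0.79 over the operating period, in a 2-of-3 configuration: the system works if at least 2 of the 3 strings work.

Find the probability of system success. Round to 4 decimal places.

R = Σ_{i=2}^{3} C(3,i) p^i (1−p)^{3−i} with p = 0.79
C(3,2)·0.79^2·0.21^1 = 0.393183
C(3,3)·0.79^3·0.21^0 = 0.493039
Sum = 0.8862

0.8862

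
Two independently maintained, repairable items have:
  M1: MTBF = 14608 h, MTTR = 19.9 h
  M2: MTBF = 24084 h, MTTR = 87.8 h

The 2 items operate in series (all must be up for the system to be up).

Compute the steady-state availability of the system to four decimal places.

0.9950

A(M1) = MTBF/(MTBF+MTTR) = 14608/(14608+19.9) = 0.998640
A(M2) = MTBF/(MTBF+MTTR) = 24084/(24084+87.8) = 0.996368
Series availability: 0.998640 × 0.996368 = 0.9950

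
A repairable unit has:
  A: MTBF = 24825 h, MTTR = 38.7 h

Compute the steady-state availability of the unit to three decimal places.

0.998

A(A) = MTBF/(MTBF+MTTR) = 24825/(24825+38.7) = 0.998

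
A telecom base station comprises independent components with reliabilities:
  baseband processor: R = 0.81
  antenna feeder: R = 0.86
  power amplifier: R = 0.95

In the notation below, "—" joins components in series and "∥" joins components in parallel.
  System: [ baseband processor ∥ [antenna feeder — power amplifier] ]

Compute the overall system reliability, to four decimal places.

0.9652

Series (antenna feeder and power amplifier): 0.860000 × 0.950000 = 0.817000
Parallel (baseband processor and [0.817000]): 1 − (1 − 0.810000)(1 − 0.817000) = 0.9652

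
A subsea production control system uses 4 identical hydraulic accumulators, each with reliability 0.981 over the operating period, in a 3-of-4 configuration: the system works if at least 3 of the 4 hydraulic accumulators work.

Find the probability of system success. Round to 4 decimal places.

R = Σ_{i=3}^{4} C(4,i) p^i (1−p)^{4−i} with p = 0.981
C(4,3)·0.981^3·0.019^1 = 0.071750
C(4,4)·0.981^4·0.019^0 = 0.926139
Sum = 0.9979

0.9979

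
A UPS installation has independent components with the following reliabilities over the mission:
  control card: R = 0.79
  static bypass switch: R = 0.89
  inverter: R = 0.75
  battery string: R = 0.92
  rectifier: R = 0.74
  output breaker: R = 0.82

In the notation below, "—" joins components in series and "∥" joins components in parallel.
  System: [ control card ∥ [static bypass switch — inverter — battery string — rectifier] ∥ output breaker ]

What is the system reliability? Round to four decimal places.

0.9794

Series (static bypass switch, inverter, battery string, and rectifier): 0.890000 × 0.750000 × 0.920000 × 0.740000 = 0.454434
Parallel (control card, [0.454434], and output breaker): 1 − (1 − 0.790000)(1 − 0.454434)(1 − 0.820000) = 0.9794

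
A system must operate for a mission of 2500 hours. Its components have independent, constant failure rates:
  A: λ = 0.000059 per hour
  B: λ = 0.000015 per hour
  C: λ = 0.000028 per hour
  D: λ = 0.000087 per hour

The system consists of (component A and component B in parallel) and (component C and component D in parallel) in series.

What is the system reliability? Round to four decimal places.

0.9818

R(A) = exp(−0.000059 × 2500) = 0.862862
R(B) = exp(−0.000015 × 2500) = 0.963194
R(C) = exp(−0.000028 × 2500) = 0.932394
R(D) = exp(−0.000087 × 2500) = 0.804528
Parallel (A and B): 1 − (1 − 0.862862)(1 − 0.963194) = 0.994952
Parallel (C and D): 1 − (1 − 0.932394)(1 − 0.804528) = 0.986785
Series ([0.994952] and [0.986785]): 0.994952 × 0.986785 = 0.9818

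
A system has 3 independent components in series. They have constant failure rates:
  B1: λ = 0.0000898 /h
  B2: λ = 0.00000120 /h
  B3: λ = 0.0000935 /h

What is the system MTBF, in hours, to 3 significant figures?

Series of exponential components: λ_sys = Σ λ_i
λ_sys = 0.0000898 + 0.00000120 + 0.0000935 = 1.8450e-04 /h
MTBF = 1 / λ_sys = 5420 h

5420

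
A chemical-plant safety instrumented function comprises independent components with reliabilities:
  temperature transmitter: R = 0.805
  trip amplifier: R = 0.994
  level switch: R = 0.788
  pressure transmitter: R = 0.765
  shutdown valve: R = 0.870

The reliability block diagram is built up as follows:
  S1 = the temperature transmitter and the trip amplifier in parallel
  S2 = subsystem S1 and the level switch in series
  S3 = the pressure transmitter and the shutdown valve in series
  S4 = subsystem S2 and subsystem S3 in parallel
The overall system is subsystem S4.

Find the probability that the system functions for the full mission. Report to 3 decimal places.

Parallel (temperature transmitter and trip amplifier): 1 − (1 − 0.80500)(1 − 0.99400) = 0.99883
Series ([0.99883] and level switch): 0.99883 × 0.78800 = 0.78708
Series (pressure transmitter and shutdown valve): 0.76500 × 0.87000 = 0.66555
Parallel ([0.78708] and [0.66555]): 1 − (1 − 0.78708)(1 − 0.66555) = 0.929

0.929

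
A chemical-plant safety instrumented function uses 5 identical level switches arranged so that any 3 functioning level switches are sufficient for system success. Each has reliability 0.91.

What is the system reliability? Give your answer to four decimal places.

0.9937

R = Σ_{i=3}^{5} C(5,i) p^i (1−p)^{5−i} with p = 0.91
C(5,3)·0.91^3·0.09^2 = 0.061039
C(5,4)·0.91^4·0.09^1 = 0.308587
C(5,5)·0.91^5·0.09^0 = 0.624032
Sum = 0.9937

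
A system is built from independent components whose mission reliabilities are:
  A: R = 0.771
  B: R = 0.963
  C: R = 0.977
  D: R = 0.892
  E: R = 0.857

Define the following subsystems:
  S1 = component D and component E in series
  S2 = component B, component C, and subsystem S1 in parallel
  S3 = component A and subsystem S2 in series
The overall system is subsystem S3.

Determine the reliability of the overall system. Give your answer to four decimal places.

Series (D and E): 0.892000 × 0.857000 = 0.764444
Parallel (B, C, and [0.764444]): 1 − (1 − 0.963000)(1 − 0.977000)(1 − 0.764444) = 0.999800
Series (A and [0.999800]): 0.771000 × 0.999800 = 0.7708

0.7708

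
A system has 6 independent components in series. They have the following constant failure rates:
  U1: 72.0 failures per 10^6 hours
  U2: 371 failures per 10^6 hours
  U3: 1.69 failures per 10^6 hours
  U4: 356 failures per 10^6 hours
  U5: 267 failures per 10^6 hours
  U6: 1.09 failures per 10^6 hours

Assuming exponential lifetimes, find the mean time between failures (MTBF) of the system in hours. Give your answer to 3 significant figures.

Series of exponential components: λ_sys = Σ λ_i
λ_sys = 0.0000720 + 0.000371 + 0.00000169 + 0.000356 + 0.000267 + 0.00000109 = 1.0688e-03 /h
MTBF = 1 / λ_sys = 936 h

936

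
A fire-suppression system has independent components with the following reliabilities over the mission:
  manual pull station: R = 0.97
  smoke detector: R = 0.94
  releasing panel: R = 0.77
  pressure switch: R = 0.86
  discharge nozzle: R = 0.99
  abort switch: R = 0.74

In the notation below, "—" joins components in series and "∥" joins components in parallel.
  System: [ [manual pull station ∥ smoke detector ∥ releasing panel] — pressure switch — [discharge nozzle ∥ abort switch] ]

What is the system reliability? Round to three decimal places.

Parallel (manual pull station, smoke detector, and releasing panel): 1 − (1 − 0.97000)(1 − 0.94000)(1 − 0.77000) = 0.99959
Parallel (discharge nozzle and abort switch): 1 − (1 − 0.99000)(1 − 0.74000) = 0.99740
Series ([0.99959], pressure switch, and [0.99740]): 0.99959 × 0.86000 × 0.99740 = 0.857

0.857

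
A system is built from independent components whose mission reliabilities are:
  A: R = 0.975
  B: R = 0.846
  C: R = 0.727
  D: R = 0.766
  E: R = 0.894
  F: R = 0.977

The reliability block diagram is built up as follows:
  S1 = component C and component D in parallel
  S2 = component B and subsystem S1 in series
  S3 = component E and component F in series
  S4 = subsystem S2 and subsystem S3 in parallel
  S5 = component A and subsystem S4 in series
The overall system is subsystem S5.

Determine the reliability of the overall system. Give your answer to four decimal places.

Parallel (C and D): 1 − (1 − 0.727000)(1 − 0.766000) = 0.936118
Series (B and [0.936118]): 0.846000 × 0.936118 = 0.791956
Series (E and F): 0.894000 × 0.977000 = 0.873438
Parallel ([0.791956] and [0.873438]): 1 − (1 − 0.791956)(1 − 0.873438) = 0.973670
Series (A and [0.973670]): 0.975000 × 0.973670 = 0.9493

0.9493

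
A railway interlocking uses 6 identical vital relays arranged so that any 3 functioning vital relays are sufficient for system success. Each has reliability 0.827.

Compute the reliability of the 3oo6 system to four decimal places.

0.9900

R = Σ_{i=3}^{6} C(6,i) p^i (1−p)^{6−i} with p = 0.827
C(6,3)·0.827^3·0.173^3 = 0.058571
C(6,4)·0.827^4·0.173^2 = 0.209993
C(6,5)·0.827^5·0.173^1 = 0.401536
C(6,6)·0.827^6·0.173^0 = 0.319914
Sum = 0.9900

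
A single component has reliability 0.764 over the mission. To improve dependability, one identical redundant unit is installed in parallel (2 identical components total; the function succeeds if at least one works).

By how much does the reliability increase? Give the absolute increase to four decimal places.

R_before = 0.764
R_after = 1 − (1 − 0.764)^2 = 0.9443
ΔR = 0.9443 − 0.764 = 0.1803

0.1803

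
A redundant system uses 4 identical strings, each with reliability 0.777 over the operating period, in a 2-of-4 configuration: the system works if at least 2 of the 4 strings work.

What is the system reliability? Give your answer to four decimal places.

R = Σ_{i=2}^{4} C(4,i) p^i (1−p)^{4−i} with p = 0.777
C(4,2)·0.777^2·0.223^2 = 0.180137
C(4,3)·0.777^3·0.223^1 = 0.418435
C(4,4)·0.777^4·0.223^0 = 0.364489
Sum = 0.9631

0.9631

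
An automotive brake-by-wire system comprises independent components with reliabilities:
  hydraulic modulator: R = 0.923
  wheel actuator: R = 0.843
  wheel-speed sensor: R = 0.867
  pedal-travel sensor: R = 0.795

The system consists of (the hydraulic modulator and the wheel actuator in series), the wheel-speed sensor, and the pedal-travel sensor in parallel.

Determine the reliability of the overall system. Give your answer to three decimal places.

0.994

Series (hydraulic modulator and wheel actuator): 0.92300 × 0.84300 = 0.77809
Parallel ([0.77809], wheel-speed sensor, and pedal-travel sensor): 1 − (1 − 0.77809)(1 − 0.86700)(1 − 0.79500) = 0.994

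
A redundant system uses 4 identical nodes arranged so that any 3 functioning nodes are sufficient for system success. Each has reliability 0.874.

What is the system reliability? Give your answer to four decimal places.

0.9200

R = Σ_{i=3}^{4} C(4,i) p^i (1−p)^{4−i} with p = 0.874
C(4,3)·0.874^3·0.126^1 = 0.336484
C(4,4)·0.874^4·0.126^0 = 0.583507
Sum = 0.9200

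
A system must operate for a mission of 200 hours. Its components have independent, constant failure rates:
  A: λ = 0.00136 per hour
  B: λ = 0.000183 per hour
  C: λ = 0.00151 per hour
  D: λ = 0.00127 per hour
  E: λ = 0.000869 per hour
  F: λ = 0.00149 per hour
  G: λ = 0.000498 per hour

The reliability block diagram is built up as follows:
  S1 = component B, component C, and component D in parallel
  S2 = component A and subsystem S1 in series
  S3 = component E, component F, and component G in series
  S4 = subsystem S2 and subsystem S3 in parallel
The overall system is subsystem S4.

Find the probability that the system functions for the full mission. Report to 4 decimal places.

0.8956

R(A) = exp(−0.00136 × 200) = 0.761854
R(B) = exp(−0.000183 × 200) = 0.964062
R(C) = exp(−0.00151 × 200) = 0.739338
R(D) = exp(−0.00127 × 200) = 0.775692
R(E) = exp(−0.000869 × 200) = 0.840465
R(F) = exp(−0.00149 × 200) = 0.742301
R(G) = exp(−0.000498 × 200) = 0.905199
Parallel (B, C, and D): 1 − (1 − 0.964062)(1 − 0.739338)(1 − 0.775692) = 0.997899
Series (A and [0.997899]): 0.761854 × 0.997899 = 0.760253
Series (E, F, and G): 0.840465 × 0.742301 × 0.905199 = 0.564734
Parallel ([0.760253] and [0.564734]): 1 − (1 − 0.760253)(1 − 0.564734) = 0.8956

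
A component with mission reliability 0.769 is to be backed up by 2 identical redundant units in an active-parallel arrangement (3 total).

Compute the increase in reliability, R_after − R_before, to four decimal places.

0.2187

R_before = 0.769
R_after = 1 − (1 − 0.769)^3 = 0.9877
ΔR = 0.9877 − 0.769 = 0.2187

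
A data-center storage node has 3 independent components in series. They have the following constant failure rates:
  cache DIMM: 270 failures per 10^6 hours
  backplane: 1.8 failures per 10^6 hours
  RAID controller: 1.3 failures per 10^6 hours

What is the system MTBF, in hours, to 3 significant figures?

Series of exponential components: λ_sys = Σ λ_i
λ_sys = 0.00027 + 0.0000018 + 0.0000013 = 2.7310e-04 /h
MTBF = 1 / λ_sys = 3660 h

3660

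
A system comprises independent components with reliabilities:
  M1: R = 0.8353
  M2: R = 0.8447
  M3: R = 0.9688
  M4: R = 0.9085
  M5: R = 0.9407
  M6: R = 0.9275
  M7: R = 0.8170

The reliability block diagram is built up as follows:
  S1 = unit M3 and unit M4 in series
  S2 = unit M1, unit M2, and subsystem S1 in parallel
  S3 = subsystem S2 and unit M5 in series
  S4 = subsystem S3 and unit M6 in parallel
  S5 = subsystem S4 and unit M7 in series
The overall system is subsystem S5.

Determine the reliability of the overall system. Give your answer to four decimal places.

0.8133

Series (M3 and M4): 0.968800 × 0.908500 = 0.880155
Parallel (M1, M2, and [0.880155]): 1 − (1 − 0.835300)(1 − 0.844700)(1 − 0.880155) = 0.996935
Series ([0.996935] and M5): 0.996935 × 0.940700 = 0.937817
Parallel ([0.937817] and M6): 1 − (1 − 0.937817)(1 − 0.927500) = 0.995492
Series ([0.995492] and M7): 0.995492 × 0.817000 = 0.8133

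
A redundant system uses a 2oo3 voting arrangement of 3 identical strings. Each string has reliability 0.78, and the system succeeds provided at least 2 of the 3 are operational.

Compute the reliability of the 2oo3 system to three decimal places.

R = Σ_{i=2}^{3} C(3,i) p^i (1−p)^{3−i} with p = 0.78
C(3,2)·0.78^2·0.22^1 = 0.40154
C(3,3)·0.78^3·0.22^0 = 0.47455
Sum = 0.876

0.876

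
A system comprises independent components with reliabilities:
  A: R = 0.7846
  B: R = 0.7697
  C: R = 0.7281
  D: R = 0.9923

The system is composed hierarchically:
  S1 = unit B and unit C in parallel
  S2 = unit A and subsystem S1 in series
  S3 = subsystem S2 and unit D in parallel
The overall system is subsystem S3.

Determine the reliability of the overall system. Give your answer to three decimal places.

Parallel (B and C): 1 − (1 − 0.76970)(1 − 0.72810) = 0.93738
Series (A and [0.93738]): 0.78460 × 0.93738 = 0.73547
Parallel ([0.73547] and D): 1 − (1 − 0.73547)(1 − 0.99230) = 0.998

0.998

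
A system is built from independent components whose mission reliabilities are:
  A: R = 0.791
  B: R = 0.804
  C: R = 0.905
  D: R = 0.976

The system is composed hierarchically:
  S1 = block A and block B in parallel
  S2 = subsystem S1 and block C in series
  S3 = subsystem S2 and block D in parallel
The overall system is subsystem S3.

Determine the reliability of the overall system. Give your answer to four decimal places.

0.9968

Parallel (A and B): 1 − (1 − 0.791000)(1 − 0.804000) = 0.959036
Series ([0.959036] and C): 0.959036 × 0.905000 = 0.867928
Parallel ([0.867928] and D): 1 − (1 − 0.867928)(1 − 0.976000) = 0.9968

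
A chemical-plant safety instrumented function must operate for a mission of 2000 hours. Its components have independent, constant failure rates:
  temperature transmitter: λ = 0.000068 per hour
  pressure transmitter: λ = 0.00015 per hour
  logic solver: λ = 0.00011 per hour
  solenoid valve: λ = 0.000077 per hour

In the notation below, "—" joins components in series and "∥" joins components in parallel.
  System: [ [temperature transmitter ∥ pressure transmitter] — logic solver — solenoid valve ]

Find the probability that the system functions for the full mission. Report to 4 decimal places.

R(temperature transmitter) = exp(−0.000068 × 2000) = 0.872843
R(pressure transmitter) = exp(−0.00015 × 2000) = 0.740818
R(logic solver) = exp(−0.00011 × 2000) = 0.802519
R(solenoid valve) = exp(−0.000077 × 2000) = 0.857272
Parallel (temperature transmitter and pressure transmitter): 1 − (1 − 0.872843)(1 − 0.740818) = 0.967043
Series ([0.967043], logic solver, and solenoid valve): 0.967043 × 0.802519 × 0.857272 = 0.6653

0.6653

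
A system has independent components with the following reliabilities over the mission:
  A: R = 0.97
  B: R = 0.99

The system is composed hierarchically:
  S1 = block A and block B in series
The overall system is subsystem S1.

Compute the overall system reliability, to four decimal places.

Series (A and B): 0.970000 × 0.990000 = 0.9603

0.9603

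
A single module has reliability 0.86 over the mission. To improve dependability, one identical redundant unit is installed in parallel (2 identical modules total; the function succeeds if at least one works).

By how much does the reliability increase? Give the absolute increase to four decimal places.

R_before = 0.86
R_after = 1 − (1 − 0.86)^2 = 0.9804
ΔR = 0.9804 − 0.86 = 0.1204

0.1204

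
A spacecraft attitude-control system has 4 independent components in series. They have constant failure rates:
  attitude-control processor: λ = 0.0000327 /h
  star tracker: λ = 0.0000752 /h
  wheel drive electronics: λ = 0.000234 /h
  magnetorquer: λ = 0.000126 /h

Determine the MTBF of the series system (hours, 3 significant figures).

2140

Series of exponential components: λ_sys = Σ λ_i
λ_sys = 0.0000327 + 0.0000752 + 0.000234 + 0.000126 = 4.6790e-04 /h
MTBF = 1 / λ_sys = 2140 h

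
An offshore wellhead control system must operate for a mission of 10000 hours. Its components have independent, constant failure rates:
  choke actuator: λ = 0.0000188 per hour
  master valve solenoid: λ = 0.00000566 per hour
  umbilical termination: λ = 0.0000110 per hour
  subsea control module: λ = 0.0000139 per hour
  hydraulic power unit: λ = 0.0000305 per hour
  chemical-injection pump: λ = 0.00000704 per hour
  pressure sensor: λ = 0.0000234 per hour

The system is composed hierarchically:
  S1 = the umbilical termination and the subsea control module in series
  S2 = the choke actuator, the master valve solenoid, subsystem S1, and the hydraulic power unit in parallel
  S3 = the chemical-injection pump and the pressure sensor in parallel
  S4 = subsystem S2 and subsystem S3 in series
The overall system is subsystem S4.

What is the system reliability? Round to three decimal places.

0.985

R(choke actuator) = exp(−0.0000188 × 10000) = 0.82861
R(master valve solenoid) = exp(−0.00000566 × 10000) = 0.94497
R(umbilical termination) = exp(−0.0000110 × 10000) = 0.89583
R(subsea control module) = exp(−0.0000139 × 10000) = 0.87023
R(hydraulic power unit) = exp(−0.0000305 × 10000) = 0.73712
R(chemical-injection pump) = exp(−0.00000704 × 10000) = 0.93202
R(pressure sensor) = exp(−0.0000234 × 10000) = 0.79136
Series (umbilical termination and subsea control module): 0.89583 × 0.87023 = 0.77958
Parallel (choke actuator, master valve solenoid, [0.77958], and hydraulic power unit): 1 − (1 − 0.82861)(1 − 0.94497)(1 − 0.77958)(1 − 0.73712) = 0.99945
Parallel (chemical-injection pump and pressure sensor): 1 − (1 − 0.93202)(1 − 0.79136) = 0.98582
Series ([0.99945] and [0.98582]): 0.99945 × 0.98582 = 0.985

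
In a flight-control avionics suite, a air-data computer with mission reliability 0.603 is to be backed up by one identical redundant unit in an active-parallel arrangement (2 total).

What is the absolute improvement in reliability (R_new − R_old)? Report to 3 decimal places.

R_before = 0.603
R_after = 1 − (1 − 0.603)^2 = 0.842
ΔR = 0.842 − 0.603 = 0.239

0.239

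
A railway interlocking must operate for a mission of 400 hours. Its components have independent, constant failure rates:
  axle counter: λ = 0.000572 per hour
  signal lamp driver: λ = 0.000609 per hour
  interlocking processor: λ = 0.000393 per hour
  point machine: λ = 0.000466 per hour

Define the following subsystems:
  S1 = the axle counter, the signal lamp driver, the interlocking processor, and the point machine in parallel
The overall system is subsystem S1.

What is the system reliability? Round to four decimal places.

0.9989

R(axle counter) = exp(−0.000572 × 400) = 0.795488
R(signal lamp driver) = exp(−0.000609 × 400) = 0.783801
R(interlocking processor) = exp(−0.000393 × 400) = 0.854533
R(point machine) = exp(−0.000466 × 400) = 0.829942
Parallel (axle counter, signal lamp driver, interlocking processor, and point machine): 1 − (1 − 0.795488)(1 − 0.783801)(1 − 0.854533)(1 − 0.829942) = 0.9989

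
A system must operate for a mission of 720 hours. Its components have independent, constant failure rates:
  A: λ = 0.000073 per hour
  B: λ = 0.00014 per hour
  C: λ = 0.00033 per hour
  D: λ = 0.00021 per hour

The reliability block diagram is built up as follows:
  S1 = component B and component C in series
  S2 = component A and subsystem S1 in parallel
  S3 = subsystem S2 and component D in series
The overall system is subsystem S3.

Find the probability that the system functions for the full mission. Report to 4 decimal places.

0.8470

R(A) = exp(−0.000073 × 720) = 0.948797
R(B) = exp(−0.00014 × 720) = 0.904114
R(C) = exp(−0.00033 × 720) = 0.788518
R(D) = exp(−0.00021 × 720) = 0.859676
Series (B and C): 0.904114 × 0.788518 = 0.712910
Parallel (A and [0.712910]): 1 − (1 − 0.948797)(1 − 0.712910) = 0.985300
Series ([0.985300] and D): 0.985300 × 0.859676 = 0.8470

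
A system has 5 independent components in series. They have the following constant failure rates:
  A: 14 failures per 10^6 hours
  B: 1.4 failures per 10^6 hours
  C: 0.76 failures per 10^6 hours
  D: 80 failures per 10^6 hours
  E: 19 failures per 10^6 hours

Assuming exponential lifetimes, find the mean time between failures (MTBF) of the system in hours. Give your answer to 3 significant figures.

8680

Series of exponential components: λ_sys = Σ λ_i
λ_sys = 0.000014 + 0.0000014 + 0.00000076 + 0.000080 + 0.000019 = 1.1516e-04 /h
MTBF = 1 / λ_sys = 8680 h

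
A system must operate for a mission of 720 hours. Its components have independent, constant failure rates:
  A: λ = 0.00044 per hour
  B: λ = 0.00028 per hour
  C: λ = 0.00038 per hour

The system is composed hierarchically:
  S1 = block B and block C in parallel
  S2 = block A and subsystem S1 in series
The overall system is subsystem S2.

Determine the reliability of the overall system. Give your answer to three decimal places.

0.697

R(A) = exp(−0.00044 × 720) = 0.72848
R(B) = exp(−0.00028 × 720) = 0.81742
R(C) = exp(−0.00038 × 720) = 0.76064
Parallel (B and C): 1 − (1 − 0.81742)(1 − 0.76064) = 0.95630
Series (A and [0.95630]): 0.72848 × 0.95630 = 0.697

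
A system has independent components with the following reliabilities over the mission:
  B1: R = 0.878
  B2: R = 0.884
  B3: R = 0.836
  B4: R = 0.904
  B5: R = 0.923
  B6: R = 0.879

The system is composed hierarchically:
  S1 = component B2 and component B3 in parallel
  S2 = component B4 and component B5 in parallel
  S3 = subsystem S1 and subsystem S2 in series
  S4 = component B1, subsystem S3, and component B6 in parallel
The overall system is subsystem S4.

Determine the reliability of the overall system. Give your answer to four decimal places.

0.9996

Parallel (B2 and B3): 1 − (1 − 0.884000)(1 − 0.836000) = 0.980976
Parallel (B4 and B5): 1 − (1 − 0.904000)(1 − 0.923000) = 0.992608
Series ([0.980976] and [0.992608]): 0.980976 × 0.992608 = 0.973725
Parallel (B1, [0.973725], and B6): 1 − (1 − 0.878000)(1 − 0.973725)(1 − 0.879000) = 0.9996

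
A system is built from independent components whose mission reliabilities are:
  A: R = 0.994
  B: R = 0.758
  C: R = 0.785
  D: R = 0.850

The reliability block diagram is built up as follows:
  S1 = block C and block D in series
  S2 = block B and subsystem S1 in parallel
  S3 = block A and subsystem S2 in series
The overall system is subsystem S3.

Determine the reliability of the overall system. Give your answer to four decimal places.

Series (C and D): 0.785000 × 0.850000 = 0.667250
Parallel (B and [0.667250]): 1 − (1 − 0.758000)(1 − 0.667250) = 0.919475
Series (A and [0.919475]): 0.994000 × 0.919475 = 0.9140

0.9140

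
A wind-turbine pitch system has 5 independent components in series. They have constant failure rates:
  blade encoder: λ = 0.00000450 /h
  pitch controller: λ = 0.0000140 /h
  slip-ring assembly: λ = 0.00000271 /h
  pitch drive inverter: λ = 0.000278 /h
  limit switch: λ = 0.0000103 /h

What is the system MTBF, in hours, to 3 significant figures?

3230

Series of exponential components: λ_sys = Σ λ_i
λ_sys = 0.00000450 + 0.0000140 + 0.00000271 + 0.000278 + 0.0000103 = 3.0951e-04 /h
MTBF = 1 / λ_sys = 3230 h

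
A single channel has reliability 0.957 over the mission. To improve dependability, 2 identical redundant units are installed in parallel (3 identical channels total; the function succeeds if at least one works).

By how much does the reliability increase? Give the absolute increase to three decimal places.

R_before = 0.957
R_after = 1 − (1 − 0.957)^3 = 1.000
ΔR = 1.000 − 0.957 = 0.043

0.043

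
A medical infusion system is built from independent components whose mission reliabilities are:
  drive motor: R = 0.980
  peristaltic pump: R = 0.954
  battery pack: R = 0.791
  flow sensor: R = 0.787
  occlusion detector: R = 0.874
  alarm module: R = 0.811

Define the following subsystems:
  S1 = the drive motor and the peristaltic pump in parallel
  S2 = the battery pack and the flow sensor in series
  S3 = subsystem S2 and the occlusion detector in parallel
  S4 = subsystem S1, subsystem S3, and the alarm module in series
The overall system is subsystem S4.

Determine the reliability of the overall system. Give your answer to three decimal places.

Parallel (drive motor and peristaltic pump): 1 − (1 − 0.98000)(1 − 0.95400) = 0.99908
Series (battery pack and flow sensor): 0.79100 × 0.78700 = 0.62252
Parallel ([0.62252] and occlusion detector): 1 − (1 − 0.62252)(1 − 0.87400) = 0.95244
Series ([0.99908], [0.95244], and alarm module): 0.99908 × 0.95244 × 0.81100 = 0.772

0.772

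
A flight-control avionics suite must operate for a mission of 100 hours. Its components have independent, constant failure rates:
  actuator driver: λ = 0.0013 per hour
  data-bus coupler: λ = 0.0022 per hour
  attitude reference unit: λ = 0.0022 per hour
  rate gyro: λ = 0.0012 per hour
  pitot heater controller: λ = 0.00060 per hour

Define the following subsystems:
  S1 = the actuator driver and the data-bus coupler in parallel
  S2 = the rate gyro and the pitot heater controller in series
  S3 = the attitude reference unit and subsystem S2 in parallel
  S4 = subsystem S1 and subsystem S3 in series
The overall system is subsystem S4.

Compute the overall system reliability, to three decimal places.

0.944

R(actuator driver) = exp(−0.0013 × 100) = 0.87810
R(data-bus coupler) = exp(−0.0022 × 100) = 0.80252
R(attitude reference unit) = exp(−0.0022 × 100) = 0.80252
R(rate gyro) = exp(−0.0012 × 100) = 0.88692
R(pitot heater controller) = exp(−0.00060 × 100) = 0.94176
Parallel (actuator driver and data-bus coupler): 1 − (1 − 0.87810)(1 − 0.80252) = 0.97593
Series (rate gyro and pitot heater controller): 0.88692 × 0.94176 = 0.83527
Parallel (attitude reference unit and [0.83527]): 1 − (1 − 0.80252)(1 − 0.83527) = 0.96747
Series ([0.97593] and [0.96747]): 0.97593 × 0.96747 = 0.944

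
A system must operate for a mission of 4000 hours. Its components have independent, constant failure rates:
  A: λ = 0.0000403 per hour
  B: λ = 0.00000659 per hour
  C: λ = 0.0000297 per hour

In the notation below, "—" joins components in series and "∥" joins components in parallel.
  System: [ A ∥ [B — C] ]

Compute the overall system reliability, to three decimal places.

0.980

R(A) = exp(−0.0000403 × 4000) = 0.85112
R(B) = exp(−0.00000659 × 4000) = 0.97398
R(C) = exp(−0.0000297 × 4000) = 0.88799
Series (B and C): 0.97398 × 0.88799 = 0.86488
Parallel (A and [0.86488]): 1 − (1 − 0.85112)(1 − 0.86488) = 0.980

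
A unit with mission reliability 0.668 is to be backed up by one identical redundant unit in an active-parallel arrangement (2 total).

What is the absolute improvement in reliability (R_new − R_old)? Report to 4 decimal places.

R_before = 0.668
R_after = 1 − (1 − 0.668)^2 = 0.8898
ΔR = 0.8898 − 0.668 = 0.2218

0.2218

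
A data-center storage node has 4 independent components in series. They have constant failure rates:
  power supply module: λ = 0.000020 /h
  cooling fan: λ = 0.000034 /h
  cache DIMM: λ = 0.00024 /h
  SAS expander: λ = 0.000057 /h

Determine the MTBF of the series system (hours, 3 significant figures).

2850

Series of exponential components: λ_sys = Σ λ_i
λ_sys = 0.000020 + 0.000034 + 0.00024 + 0.000057 = 3.5100e-04 /h
MTBF = 1 / λ_sys = 2850 h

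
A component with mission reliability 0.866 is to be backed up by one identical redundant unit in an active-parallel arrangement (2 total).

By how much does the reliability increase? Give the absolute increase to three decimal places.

0.116

R_before = 0.866
R_after = 1 − (1 − 0.866)^2 = 0.982
ΔR = 0.982 − 0.866 = 0.116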